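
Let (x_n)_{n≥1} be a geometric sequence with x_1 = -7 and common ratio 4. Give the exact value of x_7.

x_n = (-7)·4^(n-1).
x_7 = (-7)·4^6 = -28672.

-28672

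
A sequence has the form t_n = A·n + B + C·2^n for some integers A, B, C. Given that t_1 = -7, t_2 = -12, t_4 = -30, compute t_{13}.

At n = 1, 2, 4: A + B + 2C = -7; 2A + B + 4C = -12; 4A + B + 16C = -30.
Subtracting the first from the second: A + 2C = -5.
Subtracting the second from the third: 2A + 12C = -18.
Solving: C = -1, A = -3, then B = -2.
So t_n = -3·n + (-2) + (-1)·2^n; at n=13 this is -8233.

-8233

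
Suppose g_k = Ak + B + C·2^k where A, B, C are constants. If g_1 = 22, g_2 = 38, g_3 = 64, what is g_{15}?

Write the equations: A + B + 2C = 22; 2A + B + 4C = 38; 3A + B + 8C = 64.
Subtracting the first from the second: A + 2C = 16.
Subtracting the second from the third: A + 4C = 26.
Solving: C = 5, A = 6, then B = 6.
So g_k = 6·k + 6 + 5·2^k; at k=15 this is 163936.

163936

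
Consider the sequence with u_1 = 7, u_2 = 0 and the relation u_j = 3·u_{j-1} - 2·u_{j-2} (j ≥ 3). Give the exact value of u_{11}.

u_3 = -14; u_4 = -42; u_5 = -98; u_6 = -210; u_7 = -434; u_8 = -882; u_9 = -1778; u_{10} = -3570; u_{11} = -7154.
(Characteristic roots are 2 and 1.)

-7154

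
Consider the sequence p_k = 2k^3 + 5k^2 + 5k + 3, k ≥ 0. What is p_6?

p_6 = 2·6^3 + 5·6^2 + 5·6 + 3 = 645.

645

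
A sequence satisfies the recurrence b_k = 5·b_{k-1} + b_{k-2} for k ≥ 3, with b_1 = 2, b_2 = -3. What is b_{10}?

Step forward from the initial values:
b_3 = -13; b_4 = -68; b_5 = -353; b_6 = -1833; b_7 = -9518; b_8 = -49423; b_9 = -256633; b_{10} = -1332588.

-1332588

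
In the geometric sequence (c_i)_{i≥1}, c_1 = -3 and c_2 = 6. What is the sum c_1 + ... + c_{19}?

-524289

Common ratio r = -2.
c_i = (-3)·(-2)^(i-1).
S = (-3)·((-2)^19 - 1)/(-2 - 1) = (-3)·(-524288 - 1)/(-3) = -524289.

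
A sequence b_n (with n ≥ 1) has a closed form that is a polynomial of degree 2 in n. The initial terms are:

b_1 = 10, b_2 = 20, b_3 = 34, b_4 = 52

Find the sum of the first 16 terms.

3600

1st diffs: 10, 14, 18.
2nd diffs: 4, 4 (constant).
Newton forward-difference form: b_n = 10 + 10·C(n-1,1) + 4·C(n-1,2).
Continuing: …, 74, 100, 130, 164, …, b_{16} = 580.
Summing n = 1..16 (16 terms) gives 3600.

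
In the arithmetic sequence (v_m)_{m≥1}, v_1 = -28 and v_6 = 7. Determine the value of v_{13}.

56

Common difference d = (7 - (-28)) / (6 - 1) = 7.
v_m = -28 + (m - 1)·7.
v_{13} = -28 + 12·7 = 56.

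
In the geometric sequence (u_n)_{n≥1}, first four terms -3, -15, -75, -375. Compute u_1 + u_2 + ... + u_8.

Common ratio r = 5.
u_n = (-3)·5^(n-1).
S = (-3)·(5^8 - 1)/(5 - 1) = (-3)·(390625 - 1)/(4) = -292968.

-292968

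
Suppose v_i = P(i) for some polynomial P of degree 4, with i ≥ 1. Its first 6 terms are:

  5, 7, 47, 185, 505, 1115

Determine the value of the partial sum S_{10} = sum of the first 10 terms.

1st diffs: 2, 40, 138, 320, 610.
2nd diffs: 38, 98, 182, 290.
3rd diffs: 60, 84, 108.
4th diffs: 24, 24 (constant).
Newton forward-difference form: v_i = 5 + 2·C(i-1,1) + 38·C(i-1,2) + 60·C(i-1,3) + 24·C(i-1,4).
Continuing: 2147, 3757, 6125, 9455.
Summing i = 1..10 (10 terms) gives 23348.

23348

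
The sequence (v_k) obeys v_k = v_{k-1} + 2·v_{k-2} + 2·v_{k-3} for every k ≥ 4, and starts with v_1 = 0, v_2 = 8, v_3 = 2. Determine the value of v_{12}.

11222

v_4 = 18  v_5 = 38  v_6 = 78  v_7 = 190  v_8 = 422  v_9 = 958  v_{10} = 2182  v_{11} = 4942  v_{12} = 11222.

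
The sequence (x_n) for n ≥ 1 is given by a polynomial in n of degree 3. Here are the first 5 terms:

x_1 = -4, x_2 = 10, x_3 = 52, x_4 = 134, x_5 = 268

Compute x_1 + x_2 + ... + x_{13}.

17628

1st diffs: 14, 42, 82, 134.
2nd diffs: 28, 40, 52.
3rd diffs: 12, 12 (constant).
Newton forward-difference form: x_n = -4 + 14·C(n-1,1) + 28·C(n-1,2) + 12·C(n-1,3).
Continuing: …, 466, 740, 1102, 1564, …, x_{13} = 4652.
Summing n = 1..13 (13 terms) gives 17628.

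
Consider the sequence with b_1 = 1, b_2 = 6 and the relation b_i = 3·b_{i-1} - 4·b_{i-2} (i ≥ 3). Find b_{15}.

Compute successive terms:
b_3 = 14, b_4 = 18, b_5 = -2, …, b_{12} = 6738, b_{13} = 6526, b_{14} = -7374, b_{15} = -48226.

-48226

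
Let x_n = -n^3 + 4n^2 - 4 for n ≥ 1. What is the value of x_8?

-260

x_8 = -1·8^3 + 4·8^2 - 4 = -260.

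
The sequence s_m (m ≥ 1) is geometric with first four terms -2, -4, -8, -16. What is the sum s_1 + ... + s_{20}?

Common ratio r = 2.
s_m = (-2)·2^(m-1).
S = (-2)·(2^20 - 1)/(2 - 1) = (-2)·(1048576 - 1)/(1) = -2097150.

-2097150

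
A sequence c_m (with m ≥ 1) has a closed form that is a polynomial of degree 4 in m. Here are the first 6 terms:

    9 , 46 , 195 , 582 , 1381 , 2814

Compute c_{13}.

1st diffs: 37, 149, 387, 799, 1433.
2nd diffs: 112, 238, 412, 634.
3rd diffs: 126, 174, 222.
4th diffs: 48, 48 (constant).
So c_m = 2m^4 + m^3 + 6.
Evaluating at m = 13 gives c_{13} = 59325.

59325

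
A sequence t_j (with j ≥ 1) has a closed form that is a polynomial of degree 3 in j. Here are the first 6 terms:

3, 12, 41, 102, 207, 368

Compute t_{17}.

9267

1st diffs: 9, 29, 61, 105, 161.
2nd diffs: 20, 32, 44, 56.
3rd diffs: 12, 12, 12 (constant).
So t_j = 2j^3 - 2j^2 + j + 2.
Evaluating at j = 17 gives t_{17} = 9267.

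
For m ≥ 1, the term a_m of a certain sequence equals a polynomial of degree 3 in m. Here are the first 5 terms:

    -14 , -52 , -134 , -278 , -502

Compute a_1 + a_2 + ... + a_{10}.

1st diffs: -38, -82, -144, -224.
2nd diffs: -44, -62, -80.
3rd diffs: -18, -18 (constant).
Newton forward-difference form: a_m = -14 + (-38)·C(m-1,1) + (-44)·C(m-1,2) + (-18)·C(m-1,3).
Continuing: …, -824, -1262, -1834, -2558, …, a_{10} = -3452.
Summing m = 1..10 (10 terms) gives -10910.

-10910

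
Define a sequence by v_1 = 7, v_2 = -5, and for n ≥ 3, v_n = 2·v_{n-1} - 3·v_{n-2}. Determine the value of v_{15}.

Applying the relation repeatedly:
v_3 = -31, v_4 = -47, v_5 = -1, …, v_{12} = 1777, v_{13} = 7823, v_{14} = 10315, v_{15} = -2839.

-2839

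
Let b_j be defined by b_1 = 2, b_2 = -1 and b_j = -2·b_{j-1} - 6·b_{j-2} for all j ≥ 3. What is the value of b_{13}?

Applying the relation repeatedly:
b_3 = -10, b_4 = 26, b_5 = 8, …, b_{10} = 2672, b_{11} = 10592, b_{12} = -37216, b_{13} = 10880.

10880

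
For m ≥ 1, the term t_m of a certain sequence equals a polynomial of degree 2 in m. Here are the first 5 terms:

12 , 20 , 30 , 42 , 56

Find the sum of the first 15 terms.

1st diffs: 8, 10, 12, 14.
2nd diffs: 2, 2, 2 (constant).
Newton forward-difference form: t_m = 12 + 8·C(m-1,1) + 2·C(m-1,2).
Continuing: …, 72, 90, 110, 132, …, t_{15} = 306.
Summing m = 1..15 (15 terms) gives 1930.

1930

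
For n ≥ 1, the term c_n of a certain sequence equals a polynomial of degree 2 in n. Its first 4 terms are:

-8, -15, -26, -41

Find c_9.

-176

1st diffs: -7, -11, -15.
2nd diffs: -4, -4 (constant).
Newton forward-difference form: c_n = -8 + (-7)·C(n-1,1) + (-4)·C(n-1,2).
At n = 9: n-1 = 8, so c_9 = -8 - 56 - 112 = -176.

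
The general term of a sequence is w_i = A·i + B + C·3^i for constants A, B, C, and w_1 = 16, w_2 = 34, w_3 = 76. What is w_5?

At i = 1, 2, 3: A + B + 3C = 16; 2A + B + 9C = 34; 3A + B + 27C = 76.
Subtracting the first from the second: A + 6C = 18.
Subtracting the second from the third: A + 18C = 42.
Solving: C = 2, A = 6, then B = 4.
Hence w_5 = 6·5 + 4 + 2·243 = 520.

520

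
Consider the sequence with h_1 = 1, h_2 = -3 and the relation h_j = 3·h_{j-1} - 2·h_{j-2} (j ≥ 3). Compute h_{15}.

-65531

h_3 = -11;  h_4 = -27;  h_5 = -59;  …;  h_{12} = -8187;  h_{13} = -16379;  h_{14} = -32763;  h_{15} = -65531.
(Characteristic roots are 2 and 1.)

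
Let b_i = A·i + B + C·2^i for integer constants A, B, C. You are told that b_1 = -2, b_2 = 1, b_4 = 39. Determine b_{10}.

4041

Write the equations: A + B + 2C = -2; 2A + B + 4C = 1; 4A + B + 16C = 39.
Subtracting the first from the second: A + 2C = 3.
Subtracting the second from the third: 2A + 12C = 38.
Solving: C = 4, A = -5, then B = -5.
So b_i = -5·i + (-5) + 4·2^i; at i=10 this is 4041.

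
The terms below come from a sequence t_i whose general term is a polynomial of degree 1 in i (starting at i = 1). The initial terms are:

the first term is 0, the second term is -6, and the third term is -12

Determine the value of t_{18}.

-102

1st diffs: -6, -6 (constant).
So t_i = -6i + 6.
Evaluating at i = 18 gives t_{18} = -102.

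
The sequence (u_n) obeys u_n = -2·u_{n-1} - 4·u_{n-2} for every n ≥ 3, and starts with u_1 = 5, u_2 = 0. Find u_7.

320

Applying the relation repeatedly:
u_3 = -20;  u_4 = 40;  u_5 = 0;  u_6 = -160;  u_7 = 320.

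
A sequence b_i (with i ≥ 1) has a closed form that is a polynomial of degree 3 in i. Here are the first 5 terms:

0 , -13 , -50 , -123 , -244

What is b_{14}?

1st diffs: -13, -37, -73, -121.
2nd diffs: -24, -36, -48.
3rd diffs: -12, -12 (constant).
Newton forward-difference form: b_i = (-13)·C(i-1,1) + (-24)·C(i-1,2) + (-12)·C(i-1,3).
At i = 14: i-1 = 13, so b_{14} = -169 - 1872 - 3432 = -5473.

-5473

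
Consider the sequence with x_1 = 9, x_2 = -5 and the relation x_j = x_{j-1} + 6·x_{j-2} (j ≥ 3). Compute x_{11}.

160081

Iterate the recurrence:
x_3 = 49;  x_4 = 19;  x_5 = 313;  x_6 = 427;  x_7 = 2305;  x_8 = 4867;  x_9 = 18697;  x_{10} = 47899;  x_{11} = 160081.
(Characteristic roots are 3 and -2.)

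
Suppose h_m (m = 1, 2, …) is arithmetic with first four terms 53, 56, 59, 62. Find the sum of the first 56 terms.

Common difference d = 3.
h_m = 53 + (m - 1)·3.
h_{56} = 218; S = 56·(53 + 218)/2 = 7588.

7588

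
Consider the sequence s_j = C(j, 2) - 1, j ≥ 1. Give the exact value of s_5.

9

C(5, 2) = 10, so s_5 = 9.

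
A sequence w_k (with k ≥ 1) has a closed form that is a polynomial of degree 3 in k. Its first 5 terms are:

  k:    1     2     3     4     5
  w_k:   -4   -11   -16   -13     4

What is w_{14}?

1777

1st diffs: -7, -5, 3, 17.
2nd diffs: 2, 8, 14.
3rd diffs: 6, 6 (constant).
Newton forward-difference form: w_k = -4 + (-7)·C(k-1,1) + 2·C(k-1,2) + 6·C(k-1,3).
At k = 14: k-1 = 13, so w_{14} = -4 - 91 + 156 + 1716 = 1777.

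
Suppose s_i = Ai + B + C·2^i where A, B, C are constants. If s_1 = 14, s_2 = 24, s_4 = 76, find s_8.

Plug in i = 1, 2, 4: A + B + 2C = 14; 2A + B + 4C = 24; 4A + B + 16C = 76.
Subtracting the first from the second: A + 2C = 10.
Subtracting the second from the third: 2A + 12C = 52.
Solving: C = 4, A = 2, then B = 4.
Hence s_8 = 2·8 + 4 + 4·256 = 1044.

1044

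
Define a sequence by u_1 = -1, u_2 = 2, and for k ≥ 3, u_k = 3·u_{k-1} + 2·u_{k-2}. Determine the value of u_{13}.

u_3 = 4; u_4 = 16; u_5 = 56; …; u_{10} = 32168; u_{11} = 114568; u_{12} = 408040; u_{13} = 1453256.

1453256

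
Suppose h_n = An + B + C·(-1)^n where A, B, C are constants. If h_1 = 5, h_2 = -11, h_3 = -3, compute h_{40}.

Write the equations: A + B - C = 5; 2A + B + C = -11; 3A + B - C = -3.
Subtracting the first from the second: A + 2C = -16.
Subtracting the second from the third: A - 2C = 8.
Solving: C = -6, A = -4, then B = 3.
Hence h_{40} = -4·40 + 3 + (-6)·1 = -163.

-163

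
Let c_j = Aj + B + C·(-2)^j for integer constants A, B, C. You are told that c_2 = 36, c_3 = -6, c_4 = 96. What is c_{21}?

-8388474

Write the equations: 2A + B + 4C = 36; 3A + B - 8C = -6; 4A + B + 16C = 96.
Subtracting the first from the second: A - 12C = -42.
Subtracting the second from the third: A + 24C = 102.
Solving: C = 4, A = 6, then B = 8.
Therefore c_{21} = 126 + 8 + 4·(-2097152) = -8388474.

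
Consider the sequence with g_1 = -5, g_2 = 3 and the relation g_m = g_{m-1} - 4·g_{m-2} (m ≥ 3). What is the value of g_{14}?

Applying the relation repeatedly:
g_3 = 23, g_4 = 11, g_5 = -81, …, g_{11} = -2505, g_{12} = 9067, g_{13} = 19087, g_{14} = -17181.

-17181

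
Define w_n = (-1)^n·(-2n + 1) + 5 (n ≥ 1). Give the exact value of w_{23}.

50

(-1)^23 = -1; -2n + 1 at n=23 is -45; so w_{23} = 50.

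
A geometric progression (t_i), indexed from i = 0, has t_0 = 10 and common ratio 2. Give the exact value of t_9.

t_i = 10·2^(i-0).
t_9 = 10·2^9 = 5120.

5120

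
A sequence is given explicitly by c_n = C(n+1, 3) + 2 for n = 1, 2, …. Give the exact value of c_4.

12

C(5, 3) = 10, so c_4 = 12.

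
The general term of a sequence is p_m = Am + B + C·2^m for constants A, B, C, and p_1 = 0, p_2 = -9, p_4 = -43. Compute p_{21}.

-4194400

Write the equations: A + B + 2C = 0; 2A + B + 4C = -9; 4A + B + 16C = -43.
Subtracting the first from the second: A + 2C = -9.
Subtracting the second from the third: 2A + 12C = -34.
Solving: C = -2, A = -5, then B = 9.
Therefore p_{21} = -105 + 9 + (-2)·2097152 = -4194400.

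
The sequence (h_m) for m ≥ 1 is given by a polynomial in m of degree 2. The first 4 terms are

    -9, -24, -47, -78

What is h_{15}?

1st diffs: -15, -23, -31.
2nd diffs: -8, -8 (constant).
Newton forward-difference form: h_m = -9 + (-15)·C(m-1,1) + (-8)·C(m-1,2).
At m = 15: m-1 = 14, so h_{15} = -9 - 210 - 728 = -947.

-947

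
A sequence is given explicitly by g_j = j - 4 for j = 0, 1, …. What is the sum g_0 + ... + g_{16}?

68

Over j = 0..16: Σj = 136.
Total = (1)·136 + (-4)·17 = 68.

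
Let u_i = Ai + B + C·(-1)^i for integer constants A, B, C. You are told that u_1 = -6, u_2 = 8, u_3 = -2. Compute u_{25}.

The three given values yield: A + B - C = -6; 2A + B + C = 8; 3A + B - C = -2.
Subtracting the first from the second: A + 2C = 14.
Subtracting the second from the third: A - 2C = -10.
Solving: C = 6, A = 2, then B = -2.
Therefore u_{25} = 50 + (-2) + 6·(-1) = 42.

42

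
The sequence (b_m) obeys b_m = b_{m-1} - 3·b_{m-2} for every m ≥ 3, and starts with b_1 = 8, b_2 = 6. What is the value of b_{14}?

Iterate the recurrence:
b_3 = -18;  b_4 = -36;  b_5 = 18;  …;  b_{11} = 1962;  b_{12} = 774;  b_{13} = -5112;  b_{14} = -7434.

-7434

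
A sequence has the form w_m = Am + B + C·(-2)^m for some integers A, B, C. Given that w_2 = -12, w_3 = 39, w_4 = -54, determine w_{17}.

524337

At m = 2, 3, 4: 2A + B + 4C = -12; 3A + B - 8C = 39; 4A + B + 16C = -54.
Subtracting the first from the second: A - 12C = 51.
Subtracting the second from the third: A + 24C = -93.
Solving: C = -4, A = 3, then B = -2.
Therefore w_{17} = 51 + (-2) + (-4)·(-131072) = 524337.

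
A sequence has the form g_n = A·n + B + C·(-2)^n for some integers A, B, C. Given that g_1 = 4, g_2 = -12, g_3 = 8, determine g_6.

Plug in n = 1, 2, 3: A + B - 2C = 4; 2A + B + 4C = -12; 3A + B - 8C = 8.
Subtracting the first from the second: A + 6C = -16.
Subtracting the second from the third: A - 12C = 20.
Solving: C = -2, A = -4, then B = 4.
Hence g_6 = -4·6 + 4 + (-2)·64 = -148.

-148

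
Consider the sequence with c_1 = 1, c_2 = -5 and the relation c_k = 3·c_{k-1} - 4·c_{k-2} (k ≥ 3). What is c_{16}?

Compute successive terms:
c_3 = -19;  c_4 = -37;  c_5 = -35;  …;  c_{13} = -16739;  c_{14} = -9365;  c_{15} = 38861;  c_{16} = 154043.

154043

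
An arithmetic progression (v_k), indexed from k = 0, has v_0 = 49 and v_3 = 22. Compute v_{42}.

-329

Common difference d = (22 - 49) / (3 - 0) = -9.
v_k = 49 + (k - 0)·(-9).
v_{42} = 49 + 42·(-9) = -329.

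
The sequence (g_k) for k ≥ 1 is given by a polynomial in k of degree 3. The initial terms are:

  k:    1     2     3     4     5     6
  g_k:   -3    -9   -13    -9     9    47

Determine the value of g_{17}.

1st diffs: -6, -4, 4, 18, 38.
2nd diffs: 2, 8, 14, 20.
3rd diffs: 6, 6, 6 (constant).
Newton forward-difference form: g_k = -3 + (-6)·C(k-1,1) + 2·C(k-1,2) + 6·C(k-1,3).
At k = 17: k-1 = 16, so g_{17} = -3 - 96 + 240 + 3360 = 3501.

3501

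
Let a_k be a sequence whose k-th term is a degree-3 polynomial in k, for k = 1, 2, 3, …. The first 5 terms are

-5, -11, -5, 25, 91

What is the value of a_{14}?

1st diffs: -6, 6, 30, 66.
2nd diffs: 12, 24, 36.
3rd diffs: 12, 12 (constant).
Newton forward-difference form: a_k = -5 + (-6)·C(k-1,1) + 12·C(k-1,2) + 12·C(k-1,3).
At k = 14: k-1 = 13, so a_{14} = -5 - 78 + 936 + 3432 = 4285.

4285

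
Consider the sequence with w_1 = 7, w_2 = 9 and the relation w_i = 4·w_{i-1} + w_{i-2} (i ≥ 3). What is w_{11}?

w_3 = 43; w_4 = 181; w_5 = 767; w_6 = 3249; w_7 = 13763; w_8 = 58301; w_9 = 246967; w_{10} = 1046169; w_{11} = 4431643.

4431643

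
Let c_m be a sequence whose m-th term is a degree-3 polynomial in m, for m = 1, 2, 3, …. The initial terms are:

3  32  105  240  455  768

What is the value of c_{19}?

1st diffs: 29, 73, 135, 215, 313.
2nd diffs: 44, 62, 80, 98.
3rd diffs: 18, 18, 18 (constant).
Newton forward-difference form: c_m = 3 + 29·C(m-1,1) + 44·C(m-1,2) + 18·C(m-1,3).
At m = 19: m-1 = 18, so c_{19} = 3 + 522 + 6732 + 14688 = 21945.

21945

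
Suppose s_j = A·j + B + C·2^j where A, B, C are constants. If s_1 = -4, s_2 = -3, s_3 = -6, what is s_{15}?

At j = 1, 2, 3: A + B + 2C = -4; 2A + B + 4C = -3; 3A + B + 8C = -6.
Subtracting the first from the second: A + 2C = 1.
Subtracting the second from the third: A + 4C = -3.
Solving: C = -2, A = 5, then B = -5.
So s_j = 5·j + (-5) + (-2)·2^j; at j=15 this is -65466.

-65466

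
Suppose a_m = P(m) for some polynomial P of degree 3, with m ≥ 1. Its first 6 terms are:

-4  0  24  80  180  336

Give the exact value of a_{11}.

1st diffs: 4, 24, 56, 100, 156.
2nd diffs: 20, 32, 44, 56.
3rd diffs: 12, 12, 12 (constant).
Newton forward-difference form: a_m = -4 + 4·C(m-1,1) + 20·C(m-1,2) + 12·C(m-1,3).
At m = 11: m-1 = 10, so a_{11} = -4 + 40 + 900 + 1440 = 2376.

2376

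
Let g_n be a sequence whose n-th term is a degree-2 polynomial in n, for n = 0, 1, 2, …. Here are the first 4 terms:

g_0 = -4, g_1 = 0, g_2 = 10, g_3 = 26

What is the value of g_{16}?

1st diffs: 4, 10, 16.
2nd diffs: 6, 6 (constant).
So g_n = 3n^2 + n - 4.
Evaluating at n = 16 gives g_{16} = 780.

780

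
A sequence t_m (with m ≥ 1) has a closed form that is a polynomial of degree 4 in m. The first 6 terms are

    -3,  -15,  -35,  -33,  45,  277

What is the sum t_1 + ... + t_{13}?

49075

1st diffs: -12, -20, 2, 78, 232.
2nd diffs: -8, 22, 76, 154.
3rd diffs: 30, 54, 78.
4th diffs: 24, 24 (constant).
So t_m = m^4 - 5m^3 + m^2 + 5m - 5.
Continuing: …, 765, 1635, 3037, 5145, …, t_{13} = 17805.
Summing m = 1..13 (13 terms) gives 49075.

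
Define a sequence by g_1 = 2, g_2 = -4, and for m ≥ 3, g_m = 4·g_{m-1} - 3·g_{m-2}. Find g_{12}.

-531436

Compute successive terms:
g_3 = -22, g_4 = -76, g_5 = -238, g_6 = -724, g_7 = -2182, g_8 = -6556, g_9 = -19678, g_{10} = -59044, g_{11} = -177142, g_{12} = -531436.
(Characteristic roots are 3 and 1.)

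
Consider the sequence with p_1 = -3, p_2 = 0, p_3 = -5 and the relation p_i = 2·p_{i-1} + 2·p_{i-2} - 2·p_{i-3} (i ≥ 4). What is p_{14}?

-53280

Iterate the recurrence:
p_4 = -4; p_5 = -18; p_6 = -34; …; p_{11} = -3496; p_{12} = -8648; p_{13} = -21488; p_{14} = -53280.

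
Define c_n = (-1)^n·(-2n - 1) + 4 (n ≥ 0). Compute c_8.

-13

(-1)^8 = 1; -2n - 1 at n=8 is -17; so c_8 = -13.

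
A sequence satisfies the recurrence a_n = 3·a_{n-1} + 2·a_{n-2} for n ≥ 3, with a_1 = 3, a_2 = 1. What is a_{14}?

Iterate the recurrence:
a_3 = 9;  a_4 = 29;  a_5 = 105;  …;  a_{11} = 213825;  a_{12} = 761549;  a_{13} = 2712297;  a_{14} = 9659989.

9659989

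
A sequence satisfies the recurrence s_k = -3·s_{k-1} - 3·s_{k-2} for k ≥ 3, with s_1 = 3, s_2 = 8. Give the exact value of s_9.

Compute successive terms:
s_3 = -33;  s_4 = 75;  s_5 = -126;  s_6 = 153;  s_7 = -81;  s_8 = -216;  s_9 = 891.

891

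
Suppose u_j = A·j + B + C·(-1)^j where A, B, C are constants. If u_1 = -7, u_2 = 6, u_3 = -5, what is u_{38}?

The three given values yield: A + B - C = -7; 2A + B + C = 6; 3A + B - C = -5.
Subtracting the first from the second: A + 2C = 13.
Subtracting the second from the third: A - 2C = -11.
Solving: C = 6, A = 1, then B = -2.
Hence u_{38} = 1·38 + (-2) + 6·1 = 42.

42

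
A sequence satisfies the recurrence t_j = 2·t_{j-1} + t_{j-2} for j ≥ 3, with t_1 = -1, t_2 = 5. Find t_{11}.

t_3 = 9, t_4 = 23, t_5 = 55, t_6 = 133, t_7 = 321, t_8 = 775, t_9 = 1871, t_{10} = 4517, t_{11} = 10905.

10905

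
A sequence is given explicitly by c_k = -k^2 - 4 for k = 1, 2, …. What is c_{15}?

c_{15} = -1·15^2 - 4 = -229.

-229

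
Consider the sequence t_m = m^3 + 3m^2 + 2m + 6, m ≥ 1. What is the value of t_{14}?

3366

t_{14} = 1·14^3 + 3·14^2 + 2·14 + 6 = 3366.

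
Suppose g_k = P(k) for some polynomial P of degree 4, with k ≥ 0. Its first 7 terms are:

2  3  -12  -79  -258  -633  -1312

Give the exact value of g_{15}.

-50803

1st diffs: 1, -15, -67, -179, -375, -679.
2nd diffs: -16, -52, -112, -196, -304.
3rd diffs: -36, -60, -84, -108.
4th diffs: -24, -24, -24 (constant).
So g_k = -k^4 - k^2 + 3k + 2.
Evaluating at k = 15 gives g_{15} = -50803.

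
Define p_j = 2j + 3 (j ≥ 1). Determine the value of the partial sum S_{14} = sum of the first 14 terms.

252

Over j = 1..14: Σj = 105.
Total = (2)·105 + (3)·14 = 252.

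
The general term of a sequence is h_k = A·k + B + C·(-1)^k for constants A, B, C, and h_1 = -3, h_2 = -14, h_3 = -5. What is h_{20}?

-32

Plug in k = 1, 2, 3: A + B - C = -3; 2A + B + C = -14; 3A + B - C = -5.
Subtracting the first from the second: A + 2C = -11.
Subtracting the second from the third: A - 2C = 9.
Solving: C = -5, A = -1, then B = -7.
Therefore h_{20} = -20 + (-7) + (-5)·1 = -32.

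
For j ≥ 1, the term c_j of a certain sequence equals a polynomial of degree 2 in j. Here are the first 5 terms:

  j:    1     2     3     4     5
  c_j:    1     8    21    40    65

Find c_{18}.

936

1st diffs: 7, 13, 19, 25.
2nd diffs: 6, 6, 6 (constant).
Newton forward-difference form: c_j = 1 + 7·C(j-1,1) + 6·C(j-1,2).
At j = 18: j-1 = 17, so c_{18} = 1 + 119 + 816 = 936.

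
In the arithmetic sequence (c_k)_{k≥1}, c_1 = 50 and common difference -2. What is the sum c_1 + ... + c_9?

378

c_k = 50 + (k - 1)·(-2).
c_9 = 34; S = 9·(50 + 34)/2 = 378.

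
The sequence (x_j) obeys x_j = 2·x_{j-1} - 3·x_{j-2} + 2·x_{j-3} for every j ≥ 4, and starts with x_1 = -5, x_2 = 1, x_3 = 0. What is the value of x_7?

Step forward from the initial values:
x_4 = -13  x_5 = -24  x_6 = -9  x_7 = 28.

28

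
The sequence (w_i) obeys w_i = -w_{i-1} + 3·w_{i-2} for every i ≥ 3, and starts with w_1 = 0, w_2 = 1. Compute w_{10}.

Iterate the recurrence:
w_3 = -1  w_4 = 4  w_5 = -7  w_6 = 19  w_7 = -40  w_8 = 97  w_9 = -217  w_{10} = 508.

508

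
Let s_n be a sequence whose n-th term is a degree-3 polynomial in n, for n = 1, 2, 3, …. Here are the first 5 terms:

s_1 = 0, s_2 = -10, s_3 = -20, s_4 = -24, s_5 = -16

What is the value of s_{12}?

1st diffs: -10, -10, -4, 8.
2nd diffs: 0, 6, 12.
3rd diffs: 6, 6 (constant).
So s_n = n^3 - 6n^2 + n + 4.
Evaluating at n = 12 gives s_{12} = 880.

880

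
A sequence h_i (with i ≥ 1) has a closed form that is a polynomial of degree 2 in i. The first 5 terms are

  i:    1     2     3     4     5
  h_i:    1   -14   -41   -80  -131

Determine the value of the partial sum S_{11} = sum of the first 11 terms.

-2794

1st diffs: -15, -27, -39, -51.
2nd diffs: -12, -12, -12 (constant).
Newton forward-difference form: h_i = 1 + (-15)·C(i-1,1) + (-12)·C(i-1,2).
Continuing: …, -194, -269, -356, -455, …, h_{11} = -689.
Summing i = 1..11 (11 terms) gives -2794.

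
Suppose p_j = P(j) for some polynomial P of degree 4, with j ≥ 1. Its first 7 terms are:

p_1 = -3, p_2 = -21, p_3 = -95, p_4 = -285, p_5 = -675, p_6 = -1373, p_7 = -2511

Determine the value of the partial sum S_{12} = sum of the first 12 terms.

-62252

1st diffs: -18, -74, -190, -390, -698, -1138.
2nd diffs: -56, -116, -200, -308, -440.
3rd diffs: -60, -84, -108, -132.
4th diffs: -24, -24, -24 (constant).
So p_j = -j^4 - 3j^2 + 6j - 5.
Continuing: …, -4245, -6755, -10245, -14943, …, p_{12} = -21101.
Summing j = 1..12 (12 terms) gives -62252.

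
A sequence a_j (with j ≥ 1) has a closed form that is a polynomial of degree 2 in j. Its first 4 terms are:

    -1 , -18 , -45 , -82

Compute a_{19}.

1st diffs: -17, -27, -37.
2nd diffs: -10, -10 (constant).
Newton forward-difference form: a_j = -1 + (-17)·C(j-1,1) + (-10)·C(j-1,2).
At j = 19: j-1 = 18, so a_{19} = -1 - 306 - 1530 = -1837.

-1837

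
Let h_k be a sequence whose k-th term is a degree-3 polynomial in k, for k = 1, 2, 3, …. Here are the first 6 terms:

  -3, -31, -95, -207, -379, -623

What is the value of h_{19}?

1st diffs: -28, -64, -112, -172, -244.
2nd diffs: -36, -48, -60, -72.
3rd diffs: -12, -12, -12 (constant).
Newton forward-difference form: h_k = -3 + (-28)·C(k-1,1) + (-36)·C(k-1,2) + (-12)·C(k-1,3).
At k = 19: k-1 = 18, so h_{19} = -3 - 504 - 5508 - 9792 = -15807.

-15807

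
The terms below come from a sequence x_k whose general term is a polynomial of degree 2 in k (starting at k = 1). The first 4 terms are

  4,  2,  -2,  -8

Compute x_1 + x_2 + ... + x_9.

-204

1st diffs: -2, -4, -6.
2nd diffs: -2, -2 (constant).
Newton forward-difference form: x_k = 4 + (-2)·C(k-1,1) + (-2)·C(k-1,2).
Continuing: …, -16, -26, -38, -52, …, x_9 = -68.
Summing k = 1..9 (9 terms) gives -204.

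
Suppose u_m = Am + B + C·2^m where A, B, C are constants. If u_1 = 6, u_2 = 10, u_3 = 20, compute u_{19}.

Plug in m = 1, 2, 3: A + B + 2C = 6; 2A + B + 4C = 10; 3A + B + 8C = 20.
Subtracting the first from the second: A + 2C = 4.
Subtracting the second from the third: A + 4C = 10.
Solving: C = 3, A = -2, then B = 2.
So u_m = -2·m + 2 + 3·2^m; at m=19 this is 1572828.

1572828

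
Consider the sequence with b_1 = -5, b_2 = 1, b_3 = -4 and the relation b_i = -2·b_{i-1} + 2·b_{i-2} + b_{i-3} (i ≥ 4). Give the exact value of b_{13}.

Compute successive terms:
b_4 = 5, b_5 = -17, b_6 = 40, b_7 = -109, b_8 = 281, b_9 = -740, b_{10} = 1933, b_{11} = -5065, b_{12} = 13256, b_{13} = -34709.

-34709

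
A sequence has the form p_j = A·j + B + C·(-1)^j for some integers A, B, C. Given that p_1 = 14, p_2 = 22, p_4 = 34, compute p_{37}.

At j = 1, 2, 4: A + B - C = 14; 2A + B + C = 22; 4A + B + C = 34.
Subtracting the first from the second: A + 2C = 8.
Subtracting the second from the third: 2A = 12.
Solving: C = 1, A = 6, then B = 9.
Therefore p_{37} = 222 + 9 + 1·(-1) = 230.

230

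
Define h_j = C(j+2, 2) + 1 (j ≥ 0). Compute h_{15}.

137

C(17, 2) = 136, so h_{15} = 137.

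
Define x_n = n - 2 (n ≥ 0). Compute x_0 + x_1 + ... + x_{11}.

Over n = 0..11: Σn = 66.
Total = (1)·66 + (-2)·12 = 42.

42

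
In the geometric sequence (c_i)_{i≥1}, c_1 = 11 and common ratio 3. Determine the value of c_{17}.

473513931

c_i = 11·3^(i-1).
c_{17} = 11·3^16 = 473513931.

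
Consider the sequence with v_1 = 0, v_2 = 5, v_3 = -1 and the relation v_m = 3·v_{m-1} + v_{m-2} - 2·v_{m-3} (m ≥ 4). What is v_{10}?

-1246

v_4 = 2, v_5 = -5, v_6 = -11, v_7 = -42, v_8 = -127, v_9 = -401, v_{10} = -1246.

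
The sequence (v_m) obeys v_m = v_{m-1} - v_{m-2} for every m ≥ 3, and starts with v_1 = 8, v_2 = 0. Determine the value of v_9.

-8

Compute successive terms:
v_3 = -8; v_4 = -8; v_5 = 0; v_6 = 8; v_7 = 8; v_8 = 0; v_9 = -8.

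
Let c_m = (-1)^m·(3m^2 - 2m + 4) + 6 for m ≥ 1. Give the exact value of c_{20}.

1170

(-1)^20 = 1; 3m^2 - 2m + 4 at m=20 is 1164; so c_{20} = 1170.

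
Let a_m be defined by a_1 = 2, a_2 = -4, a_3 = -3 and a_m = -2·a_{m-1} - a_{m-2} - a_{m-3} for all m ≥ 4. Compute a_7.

-25

a_4 = 8;  a_5 = -9;  a_6 = 13;  a_7 = -25.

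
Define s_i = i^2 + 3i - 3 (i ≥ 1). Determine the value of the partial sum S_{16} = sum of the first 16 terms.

1856

Over i = 1..16: Σi = 136, Σi² = 1496.
Total = (1)·1496 + (3)·136 + (-3)·16 = 1856.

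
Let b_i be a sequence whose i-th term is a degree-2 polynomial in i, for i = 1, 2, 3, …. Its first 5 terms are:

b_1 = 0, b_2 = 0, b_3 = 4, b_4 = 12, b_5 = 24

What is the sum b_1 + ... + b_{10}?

1st diffs: 0, 4, 8, 12.
2nd diffs: 4, 4, 4 (constant).
Newton forward-difference form: b_i = 4·C(i-1,2).
Continuing: …, 40, 60, 84, 112, …, b_{10} = 144.
Summing i = 1..10 (10 terms) gives 480.

480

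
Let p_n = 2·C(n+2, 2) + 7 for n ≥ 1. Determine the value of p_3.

C(5, 2) = 10, so p_3 = 27.

27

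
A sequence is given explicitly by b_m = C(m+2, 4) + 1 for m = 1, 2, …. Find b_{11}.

716

C(13, 4) = 715, so b_{11} = 716.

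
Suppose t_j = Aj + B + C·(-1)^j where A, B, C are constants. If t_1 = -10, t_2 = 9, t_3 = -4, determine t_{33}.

Write the equations: A + B - C = -10; 2A + B + C = 9; 3A + B - C = -4.
Subtracting the first from the second: A + 2C = 19.
Subtracting the second from the third: A - 2C = -13.
Solving: C = 8, A = 3, then B = -5.
Hence t_{33} = 3·33 + (-5) + 8·(-1) = 86.

86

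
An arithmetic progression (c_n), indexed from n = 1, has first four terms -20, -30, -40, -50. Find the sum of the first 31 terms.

Common difference d = -10.
c_n = -20 + (n - 1)·(-10).
c_{31} = -320; S = 31·(-20 + (-320))/2 = -5270.

-5270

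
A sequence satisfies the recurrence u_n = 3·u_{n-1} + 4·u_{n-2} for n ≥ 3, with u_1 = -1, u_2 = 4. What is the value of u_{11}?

Step forward from the initial values:
u_3 = 8;  u_4 = 40;  u_5 = 152;  u_6 = 616;  u_7 = 2456;  u_8 = 9832;  u_9 = 39320;  u_{10} = 157288;  u_{11} = 629144.
(Characteristic roots are 4 and -1.)

629144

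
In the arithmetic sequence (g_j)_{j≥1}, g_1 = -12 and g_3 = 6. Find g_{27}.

222

Common difference d = (6 - (-12)) / (3 - 1) = 9.
g_j = -12 + (j - 1)·9.
g_{27} = -12 + 26·9 = 222.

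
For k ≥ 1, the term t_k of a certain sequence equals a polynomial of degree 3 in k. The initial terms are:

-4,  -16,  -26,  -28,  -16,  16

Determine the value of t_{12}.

1st diffs: -12, -10, -2, 12, 32.
2nd diffs: 2, 8, 14, 20.
3rd diffs: 6, 6, 6 (constant).
Newton forward-difference form: t_k = -4 + (-12)·C(k-1,1) + 2·C(k-1,2) + 6·C(k-1,3).
At k = 12: k-1 = 11, so t_{12} = -4 - 132 + 110 + 990 = 964.

964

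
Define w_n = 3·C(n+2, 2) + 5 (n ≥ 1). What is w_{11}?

239

C(13, 2) = 78, so w_{11} = 239.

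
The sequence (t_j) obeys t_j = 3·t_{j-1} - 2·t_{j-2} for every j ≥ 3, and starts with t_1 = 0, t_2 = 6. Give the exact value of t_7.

378

Applying the relation repeatedly:
t_3 = 18; t_4 = 42; t_5 = 90; t_6 = 186; t_7 = 378.
(Characteristic roots are 2 and 1.)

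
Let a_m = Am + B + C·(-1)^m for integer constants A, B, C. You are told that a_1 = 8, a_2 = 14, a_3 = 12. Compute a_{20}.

Plug in m = 1, 2, 3: A + B - C = 8; 2A + B + C = 14; 3A + B - C = 12.
Subtracting the first from the second: A + 2C = 6.
Subtracting the second from the third: A - 2C = -2.
Solving: C = 2, A = 2, then B = 8.
Therefore a_{20} = 40 + 8 + 2·1 = 50.

50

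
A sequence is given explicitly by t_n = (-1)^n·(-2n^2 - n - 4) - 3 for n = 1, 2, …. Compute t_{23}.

(-1)^23 = -1; -2n^2 - n - 4 at n=23 is -1085; so t_{23} = 1082.

1082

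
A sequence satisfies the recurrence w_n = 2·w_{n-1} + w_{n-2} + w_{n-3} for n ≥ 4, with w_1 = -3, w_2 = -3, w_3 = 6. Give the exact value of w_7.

105

Compute successive terms:
w_4 = 6; w_5 = 15; w_6 = 42; w_7 = 105.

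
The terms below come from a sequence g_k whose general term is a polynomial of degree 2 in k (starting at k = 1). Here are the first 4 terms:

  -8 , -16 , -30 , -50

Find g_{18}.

-960

1st diffs: -8, -14, -20.
2nd diffs: -6, -6 (constant).
So g_k = -3k^2 + k - 6.
Evaluating at k = 18 gives g_{18} = -960.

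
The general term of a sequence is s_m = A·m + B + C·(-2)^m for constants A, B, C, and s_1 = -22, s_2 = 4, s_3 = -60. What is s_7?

-676

Plug in m = 1, 2, 3: A + B - 2C = -22; 2A + B + 4C = 4; 3A + B - 8C = -60.
Subtracting the first from the second: A + 6C = 26.
Subtracting the second from the third: A - 12C = -64.
Solving: C = 5, A = -4, then B = -8.
Hence s_7 = -4·7 + (-8) + 5·(-128) = -676.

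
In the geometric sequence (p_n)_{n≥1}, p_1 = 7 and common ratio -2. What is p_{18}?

p_n = 7·(-2)^(n-1).
p_{18} = 7·(-2)^17 = -917504.

-917504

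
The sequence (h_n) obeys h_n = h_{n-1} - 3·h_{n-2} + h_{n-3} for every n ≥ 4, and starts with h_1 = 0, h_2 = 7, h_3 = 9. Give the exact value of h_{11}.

Step forward from the initial values:
h_4 = -12; h_5 = -32; h_6 = 13; h_7 = 97; h_8 = 26; h_9 = -252; h_{10} = -233; h_{11} = 549.

549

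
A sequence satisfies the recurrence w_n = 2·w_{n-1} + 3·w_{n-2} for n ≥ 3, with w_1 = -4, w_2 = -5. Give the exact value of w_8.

Applying the relation repeatedly:
w_3 = -22;  w_4 = -59;  w_5 = -184;  w_6 = -545;  w_7 = -1642;  w_8 = -4919.
(Characteristic roots are 3 and -1.)

-4919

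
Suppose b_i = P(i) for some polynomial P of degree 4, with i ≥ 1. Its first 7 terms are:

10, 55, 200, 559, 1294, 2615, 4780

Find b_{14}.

75319

1st diffs: 45, 145, 359, 735, 1321, 2165.
2nd diffs: 100, 214, 376, 586, 844.
3rd diffs: 114, 162, 210, 258.
4th diffs: 48, 48, 48 (constant).
Newton forward-difference form: b_i = 10 + 45·C(i-1,1) + 100·C(i-1,2) + 114·C(i-1,3) + 48·C(i-1,4).
At i = 14: i-1 = 13, so b_{14} = 10 + 585 + 7800 + 32604 + 34320 = 75319.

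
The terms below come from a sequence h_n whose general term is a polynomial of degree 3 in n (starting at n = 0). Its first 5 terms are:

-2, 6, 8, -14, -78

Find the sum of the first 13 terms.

-13988

1st diffs: 8, 2, -22, -64.
2nd diffs: -6, -24, -42.
3rd diffs: -18, -18 (constant).
So h_n = -3n^3 + 6n^2 + 5n - 2.
Continuing: …, -202, -404, -702, -1114, …, h_{12} = -4262.
Summing n = 0..12 (13 terms) gives -13988.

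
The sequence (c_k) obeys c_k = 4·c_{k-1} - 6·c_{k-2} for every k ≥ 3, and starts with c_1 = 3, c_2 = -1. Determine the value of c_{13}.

Step forward from the initial values:
c_3 = -22;  c_4 = -82;  c_5 = -196;  …;  c_{10} = 17648;  c_{11} = 28064;  c_{12} = 6368;  c_{13} = -142912.

-142912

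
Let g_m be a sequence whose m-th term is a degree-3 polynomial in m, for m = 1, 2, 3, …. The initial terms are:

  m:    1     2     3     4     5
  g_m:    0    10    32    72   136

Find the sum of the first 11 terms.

1st diffs: 10, 22, 40, 64.
2nd diffs: 12, 18, 24.
3rd diffs: 6, 6 (constant).
So g_m = m^3 + 3m - 4.
Continuing: …, 230, 360, 532, 752, …, g_{11} = 1360.
Summing m = 1..11 (11 terms) gives 4510.

4510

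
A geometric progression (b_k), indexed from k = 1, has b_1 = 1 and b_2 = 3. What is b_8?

2187

Common ratio r = 3.
b_k = 1·3^(k-1).
b_8 = 1·3^7 = 2187.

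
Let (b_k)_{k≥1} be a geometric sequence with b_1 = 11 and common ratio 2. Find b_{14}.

b_k = 11·2^(k-1).
b_{14} = 11·2^13 = 90112.

90112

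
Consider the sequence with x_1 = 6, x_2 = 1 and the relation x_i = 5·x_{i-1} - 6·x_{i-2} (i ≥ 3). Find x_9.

Step forward from the initial values:
x_3 = -31, x_4 = -161, x_5 = -619, x_6 = -2129, x_7 = -6931, x_8 = -21881, x_9 = -67819.
(Characteristic roots are 3 and 2.)

-67819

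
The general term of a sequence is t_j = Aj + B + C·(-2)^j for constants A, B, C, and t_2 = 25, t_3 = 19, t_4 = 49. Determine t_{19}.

The three given values yield: 2A + B + 4C = 25; 3A + B - 8C = 19; 4A + B + 16C = 49.
Subtracting the first from the second: A - 12C = -6.
Subtracting the second from the third: A + 24C = 30.
Solving: C = 1, A = 6, then B = 9.
So t_j = 6·j + 9 + 1·(-2)^j; at j=19 this is -524165.

-524165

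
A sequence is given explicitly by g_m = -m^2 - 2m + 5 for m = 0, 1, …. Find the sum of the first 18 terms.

Over m = 0..17: Σm = 153, Σm² = 1785.
Total = (-1)·1785 + (-2)·153 + (5)·18 = -2001.

-2001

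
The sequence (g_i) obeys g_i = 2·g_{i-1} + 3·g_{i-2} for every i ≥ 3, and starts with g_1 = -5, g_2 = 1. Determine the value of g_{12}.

-177143

Applying the relation repeatedly:
g_3 = -13; g_4 = -23; g_5 = -85; g_6 = -239; g_7 = -733; g_8 = -2183; g_9 = -6565; g_{10} = -19679; g_{11} = -59053; g_{12} = -177143.
(Characteristic roots are 3 and -1.)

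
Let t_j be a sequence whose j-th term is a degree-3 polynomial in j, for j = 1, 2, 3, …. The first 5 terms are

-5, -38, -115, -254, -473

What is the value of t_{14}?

1st diffs: -33, -77, -139, -219.
2nd diffs: -44, -62, -80.
3rd diffs: -18, -18 (constant).
Newton forward-difference form: t_j = -5 + (-33)·C(j-1,1) + (-44)·C(j-1,2) + (-18)·C(j-1,3).
At j = 14: j-1 = 13, so t_{14} = -5 - 429 - 3432 - 5148 = -9014.

-9014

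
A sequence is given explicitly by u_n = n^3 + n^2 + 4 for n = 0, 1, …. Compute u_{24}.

u_{24} = 1·24^3 + 1·24^2 + 4 = 14404.

14404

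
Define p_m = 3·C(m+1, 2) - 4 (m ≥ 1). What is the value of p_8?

104

C(9, 2) = 36, so p_8 = 104.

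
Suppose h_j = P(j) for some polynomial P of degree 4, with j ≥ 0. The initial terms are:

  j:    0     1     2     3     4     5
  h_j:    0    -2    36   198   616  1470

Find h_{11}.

31878

1st diffs: -2, 38, 162, 418, 854.
2nd diffs: 40, 124, 256, 436.
3rd diffs: 84, 132, 180.
4th diffs: 48, 48 (constant).
Newton forward-difference form: h_j = (-2)·C(j,1) + 40·C(j,2) + 84·C(j,3) + 48·C(j,4).
At j = 11: j = 11, so h_{11} = -22 + 2200 + 13860 + 15840 = 31878.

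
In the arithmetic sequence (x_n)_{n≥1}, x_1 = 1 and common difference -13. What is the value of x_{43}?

-545

x_n = 1 + (n - 1)·(-13).
x_{43} = 1 + 42·(-13) = -545.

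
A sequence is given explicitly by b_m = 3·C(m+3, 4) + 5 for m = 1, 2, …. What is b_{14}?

C(17, 4) = 2380, so b_{14} = 7145.

7145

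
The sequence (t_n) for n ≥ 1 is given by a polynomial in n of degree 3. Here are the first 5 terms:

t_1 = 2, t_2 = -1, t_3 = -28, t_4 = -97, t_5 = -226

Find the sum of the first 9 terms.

1st diffs: -3, -27, -69, -129.
2nd diffs: -24, -42, -60.
3rd diffs: -18, -18 (constant).
Newton forward-difference form: t_n = 2 + (-3)·C(n-1,1) + (-24)·C(n-1,2) + (-18)·C(n-1,3).
Continuing: -433, -736, -1153, -1702.
Summing n = 1..9 (9 terms) gives -4374.

-4374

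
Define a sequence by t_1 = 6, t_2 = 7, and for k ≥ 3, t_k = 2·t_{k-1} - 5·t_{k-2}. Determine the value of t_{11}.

Step forward from the initial values:
t_3 = -16; t_4 = -67; t_5 = -54; t_6 = 227; t_7 = 724; t_8 = 313; t_9 = -2994; t_{10} = -7553; t_{11} = -136.

-136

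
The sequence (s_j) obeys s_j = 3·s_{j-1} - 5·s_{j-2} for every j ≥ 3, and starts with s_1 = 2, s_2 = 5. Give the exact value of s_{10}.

Iterate the recurrence:
s_3 = 5; s_4 = -10; s_5 = -55; s_6 = -115; s_7 = -70; s_8 = 365; s_9 = 1445; s_{10} = 2510.

2510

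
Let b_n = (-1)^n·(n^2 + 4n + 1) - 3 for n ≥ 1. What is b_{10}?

(-1)^10 = 1; n^2 + 4n + 1 at n=10 is 141; so b_{10} = 138.

138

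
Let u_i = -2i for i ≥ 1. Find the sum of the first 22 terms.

Over i = 1..22: Σi = 253.
Total = (-2)·253 = -506.

-506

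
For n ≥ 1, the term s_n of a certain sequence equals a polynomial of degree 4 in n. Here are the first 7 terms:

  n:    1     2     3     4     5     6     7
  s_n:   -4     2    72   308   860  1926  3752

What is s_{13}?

50492

1st diffs: 6, 70, 236, 552, 1066, 1826.
2nd diffs: 64, 166, 316, 514, 760.
3rd diffs: 102, 150, 198, 246.
4th diffs: 48, 48, 48 (constant).
Newton forward-difference form: s_n = -4 + 6·C(n-1,1) + 64·C(n-1,2) + 102·C(n-1,3) + 48·C(n-1,4).
At n = 13: n-1 = 12, so s_{13} = -4 + 72 + 4224 + 22440 + 23760 = 50492.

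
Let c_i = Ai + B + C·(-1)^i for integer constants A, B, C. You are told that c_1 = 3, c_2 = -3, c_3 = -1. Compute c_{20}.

Plug in i = 1, 2, 3: A + B - C = 3; 2A + B + C = -3; 3A + B - C = -1.
Subtracting the first from the second: A + 2C = -6.
Subtracting the second from the third: A - 2C = 2.
Solving: C = -2, A = -2, then B = 3.
Therefore c_{20} = -40 + 3 + (-2)·1 = -39.

-39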